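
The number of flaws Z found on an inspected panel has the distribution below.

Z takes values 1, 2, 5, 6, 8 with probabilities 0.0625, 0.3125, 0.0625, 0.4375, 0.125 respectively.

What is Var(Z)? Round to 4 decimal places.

E[Z] = (1)(0.0625) + (2)(0.3125) + (5)(0.0625) + (6)(0.4375) + (8)(0.125) = 4.625
E[Z²] = (1)²(0.0625) + (2)²(0.3125) + (5)²(0.0625) + (6)²(0.4375) + (8)²(0.125) = 26.625
Var(Z) = E[Z²] − (E[Z])² = 26.625 − (4.625)² = 5.234375

5.2344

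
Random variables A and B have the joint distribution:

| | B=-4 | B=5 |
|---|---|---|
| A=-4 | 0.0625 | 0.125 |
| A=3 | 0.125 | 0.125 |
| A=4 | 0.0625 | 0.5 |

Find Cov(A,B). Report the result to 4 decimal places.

1.6875

E[A] = 2.25,  E[B] = 2.75
E[AB] = 7.875
Cov(A,B) = E[AB] − E[A]E[B] = 7.875 − (2.25)(2.75) = 1.6875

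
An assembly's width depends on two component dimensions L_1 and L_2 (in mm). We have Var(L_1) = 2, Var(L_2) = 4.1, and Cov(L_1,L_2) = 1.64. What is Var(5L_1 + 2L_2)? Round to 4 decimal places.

Var(5L_1 + 2L_2) = (5)²·Var(L_1) + (2)²·Var(L_2) + 2·(5)·(2)·Cov(L_1,L_2)
= 25·2 + 4·4.1 + 20·1.64 = 99.2

99.2000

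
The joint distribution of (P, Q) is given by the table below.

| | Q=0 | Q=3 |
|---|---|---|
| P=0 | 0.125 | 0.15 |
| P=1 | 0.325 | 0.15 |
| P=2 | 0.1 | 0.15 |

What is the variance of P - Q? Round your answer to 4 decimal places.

E[P] = 0.975,  E[Q] = 1.35,  E[PQ] = 1.35
V(P) = 1.475 − (0.975)² = 0.524375;  V(Q) = 4.05 − (1.35)² = 2.2275
cov(P,Q) = 1.35 − (0.975)(1.35) = 0.03375
V(P - Q) = (1)²·0.524375 + (-1)²·2.2275 + 2·(1)·(-1)·0.03375 = 2.684375

2.6844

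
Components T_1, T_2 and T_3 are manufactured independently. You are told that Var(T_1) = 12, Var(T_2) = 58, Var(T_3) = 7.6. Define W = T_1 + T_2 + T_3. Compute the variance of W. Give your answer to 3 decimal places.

77.600

By independence, Var(W) = (1)²Var(T_1) + (1)²Var(T_2) + (1)²Var(T_3)
= (1)²·12 + (1)²·58 + (1)²·7.6 = 77.6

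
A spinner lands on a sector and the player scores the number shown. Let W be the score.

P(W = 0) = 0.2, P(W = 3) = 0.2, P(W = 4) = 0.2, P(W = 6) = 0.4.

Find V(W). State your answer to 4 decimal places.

E[W] = (0)(0.2) + (3)(0.2) + (4)(0.2) + (6)(0.4) = 3.8
E[W²] = (0)²(0.2) + (3)²(0.2) + (4)²(0.2) + (6)²(0.4) = 19.4
V(W) = E[W²] − (E[W])² = 19.4 − (3.8)² = 4.96

4.9600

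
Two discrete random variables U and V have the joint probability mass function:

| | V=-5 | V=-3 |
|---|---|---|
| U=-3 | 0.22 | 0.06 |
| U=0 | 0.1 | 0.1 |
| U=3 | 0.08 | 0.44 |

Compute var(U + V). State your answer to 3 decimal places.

10.474

E[U] = 0.72,  E[V] = -3.8,  E[UV] = -1.32
var(U) = 7.2 − (0.72)² = 6.6816;  var(V) = 15.4 − (-3.8)² = 0.96
Cov(U,V) = -1.32 − (0.72)(-3.8) = 1.416
var(U + V) = (1)²·6.6816 + (1)²·0.96 + 2·(1)·(1)·1.416 = 10.4736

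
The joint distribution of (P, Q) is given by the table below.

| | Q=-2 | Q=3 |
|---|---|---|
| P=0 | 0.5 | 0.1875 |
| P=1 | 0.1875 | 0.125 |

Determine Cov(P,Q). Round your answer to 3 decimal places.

E[P] = 0.3125,  E[Q] = -0.4375
E[PQ] = 0
Cov(P,Q) = E[PQ] − E[P]E[Q] = 0 − (0.3125)(-0.4375) = 0.13671875

0.137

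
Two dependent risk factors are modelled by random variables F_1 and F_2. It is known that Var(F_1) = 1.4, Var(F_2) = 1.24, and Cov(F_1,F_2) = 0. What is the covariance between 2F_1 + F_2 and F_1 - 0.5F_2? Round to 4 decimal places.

Cov(2F_1 + F_2, F_1 - 0.5F_2) = (2)(1)Var(F_1) + (1)(-0.5)Var(F_2) + [(2)(-0.5) + (1)(1)]Cov(F_1,F_2)
= 2·1.4 + -0.5·1.24 + 0·0 = 2.18

2.1800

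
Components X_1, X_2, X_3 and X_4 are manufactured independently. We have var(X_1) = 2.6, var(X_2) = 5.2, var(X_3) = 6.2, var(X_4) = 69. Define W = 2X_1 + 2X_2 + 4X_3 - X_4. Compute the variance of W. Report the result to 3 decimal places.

By independence, var(W) = (2)²var(X_1) + (2)²var(X_2) + (4)²var(X_3) + (-1)²var(X_4)
= (2)²·2.6 + (2)²·5.2 + (4)²·6.2 + (-1)²·69 = 199.4

199.400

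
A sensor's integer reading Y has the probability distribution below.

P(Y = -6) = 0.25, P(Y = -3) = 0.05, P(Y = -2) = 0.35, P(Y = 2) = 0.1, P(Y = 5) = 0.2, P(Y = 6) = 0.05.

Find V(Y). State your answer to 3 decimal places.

E[Y] = (-6)(0.25) + (-3)(0.05) + (-2)(0.35) + (2)(0.1) + (5)(0.2) + (6)(0.05) = -0.85
E[Y²] = (-6)²(0.25) + (-3)²(0.05) + (-2)²(0.35) + (2)²(0.1) + (5)²(0.2) + (6)²(0.05) = 18.05
V(Y) = E[Y²] − (E[Y])² = 18.05 − (-0.85)² = 17.3275

17.328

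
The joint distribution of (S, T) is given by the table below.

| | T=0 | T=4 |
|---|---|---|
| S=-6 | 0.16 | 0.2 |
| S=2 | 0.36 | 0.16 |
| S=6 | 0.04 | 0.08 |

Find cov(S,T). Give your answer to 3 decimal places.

-0.896

E[S] = -0.4,  E[T] = 1.76
E[ST] = -1.6
cov(S,T) = E[ST] − E[S]E[T] = -1.6 − (-0.4)(1.76) = -0.896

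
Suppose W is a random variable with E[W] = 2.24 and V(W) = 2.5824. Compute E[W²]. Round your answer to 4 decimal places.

E[W²] = V(W) + (E[W])² = 2.5824 + (2.24)² = 7.6

7.6000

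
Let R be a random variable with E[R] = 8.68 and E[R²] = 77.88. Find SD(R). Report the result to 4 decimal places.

Var(R) = 77.88 − (8.68)² = 2.5376
SD(R) = √2.5376 ≈ 1.5930

1.5930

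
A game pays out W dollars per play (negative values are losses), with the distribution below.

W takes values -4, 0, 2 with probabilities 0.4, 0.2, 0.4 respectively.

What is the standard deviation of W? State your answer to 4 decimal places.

2.7129

E[W] = (-4)(0.4) + (0)(0.2) + (2)(0.4) = -0.8
E[W²] = (-4)²(0.4) + (0)²(0.2) + (2)²(0.4) = 8
Var(W) = E[W²] − (E[W])² = 8 − (-0.8)² = 7.36
sd(W) = √7.36 ≈ 2.7129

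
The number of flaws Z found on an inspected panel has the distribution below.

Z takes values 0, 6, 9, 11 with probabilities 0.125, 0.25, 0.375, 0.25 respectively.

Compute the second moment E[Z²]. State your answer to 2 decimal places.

E[Z²] = (0)²(0.125) + (6)²(0.25) + (9)²(0.375) + (11)²(0.25) = 69.625

69.63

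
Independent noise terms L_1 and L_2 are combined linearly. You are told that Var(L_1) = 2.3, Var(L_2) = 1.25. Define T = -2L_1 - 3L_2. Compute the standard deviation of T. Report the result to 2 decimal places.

4.52

By independence, Var(T) = (-2)²Var(L_1) + (-3)²Var(L_2)
= (-2)²·2.3 + (-3)²·1.25 = 20.45
sd(T) = √20.45 ≈ 4.52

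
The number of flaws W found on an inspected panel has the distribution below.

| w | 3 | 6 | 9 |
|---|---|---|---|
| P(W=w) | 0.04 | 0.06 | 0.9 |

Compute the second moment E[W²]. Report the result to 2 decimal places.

75.42

E[W²] = (3)²(0.04) + (6)²(0.06) + (9)²(0.9) = 75.42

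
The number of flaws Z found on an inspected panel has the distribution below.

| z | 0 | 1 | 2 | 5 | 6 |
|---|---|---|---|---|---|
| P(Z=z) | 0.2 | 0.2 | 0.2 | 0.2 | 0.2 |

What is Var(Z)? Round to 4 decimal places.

E[Z] = (0)(0.2) + (1)(0.2) + (2)(0.2) + (5)(0.2) + (6)(0.2) = 2.8
E[Z²] = (0)²(0.2) + (1)²(0.2) + (2)²(0.2) + (5)²(0.2) + (6)²(0.2) = 13.2
Var(Z) = E[Z²] − (E[Z])² = 13.2 − (2.8)² = 5.36

5.3600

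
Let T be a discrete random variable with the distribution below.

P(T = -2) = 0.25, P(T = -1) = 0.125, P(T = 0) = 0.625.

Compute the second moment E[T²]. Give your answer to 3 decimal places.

E[T²] = (-2)²(0.25) + (-1)²(0.125) + (0)²(0.625) = 1.125

1.125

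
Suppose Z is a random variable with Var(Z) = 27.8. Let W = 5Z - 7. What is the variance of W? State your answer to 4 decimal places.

Var(5Z - 7) = (5)²·Var(Z) = 25·27.8 = 695

695.0000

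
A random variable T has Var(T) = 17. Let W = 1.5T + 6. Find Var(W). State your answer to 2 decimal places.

38.25

Var(1.5T + 6) = (1.5)²·Var(T) = 2.25·17 = 38.25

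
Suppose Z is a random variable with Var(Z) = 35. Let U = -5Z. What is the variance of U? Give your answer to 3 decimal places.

875.000

Var(-5Z) = (-5)²·Var(Z) = 25·35 = 875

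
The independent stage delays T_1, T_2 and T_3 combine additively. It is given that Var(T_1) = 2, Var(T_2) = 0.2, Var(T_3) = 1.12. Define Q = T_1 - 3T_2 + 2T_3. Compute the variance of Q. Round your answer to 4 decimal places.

8.2800

By independence, Var(Q) = (1)²Var(T_1) + (-3)²Var(T_2) + (2)²Var(T_3)
= (1)²·2 + (-3)²·0.2 + (2)²·1.12 = 8.28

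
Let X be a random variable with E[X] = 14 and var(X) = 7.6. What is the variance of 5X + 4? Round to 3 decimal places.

var(5X + 4) = (5)²·var(X) = 25·7.6 = 190

190.000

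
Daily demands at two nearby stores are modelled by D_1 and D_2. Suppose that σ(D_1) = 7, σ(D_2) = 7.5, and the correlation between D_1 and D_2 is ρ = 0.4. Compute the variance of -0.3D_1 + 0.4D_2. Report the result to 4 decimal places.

var(D_1) = (7)² = 49;  var(D_2) = (7.5)² = 56.25
Cov(D_1,D_2) = ρ·σ(D_1)·σ(D_2) = 0.4·7·7.5 = 21
var(-0.3D_1 + 0.4D_2) = (-0.3)²·var(D_1) + (0.4)²·var(D_2) + 2·(-0.3)·(0.4)·Cov(D_1,D_2)
= 0.09·49 + 0.16·56.25 + -0.24·21 = 8.37

8.3700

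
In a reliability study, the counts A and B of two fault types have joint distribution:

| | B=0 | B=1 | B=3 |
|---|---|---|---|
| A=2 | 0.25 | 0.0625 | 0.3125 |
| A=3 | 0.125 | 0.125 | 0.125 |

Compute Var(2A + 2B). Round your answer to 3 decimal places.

E[A] = 2.375,  E[B] = 1.5,  E[AB] = 3.5
Var(A) = 5.875 − (2.375)² = 0.234375;  Var(B) = 4.125 − (1.5)² = 1.875
cov(A,B) = 3.5 − (2.375)(1.5) = -0.0625
Var(2A + 2B) = (2)²·0.234375 + (2)²·1.875 + 2·(2)·(2)·-0.0625 = 7.9375

7.938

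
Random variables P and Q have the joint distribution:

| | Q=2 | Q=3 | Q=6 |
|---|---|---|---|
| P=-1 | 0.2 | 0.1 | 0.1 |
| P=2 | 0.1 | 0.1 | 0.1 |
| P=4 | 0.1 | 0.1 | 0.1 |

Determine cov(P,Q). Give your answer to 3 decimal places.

E[P] = 1.4,  E[Q] = 3.5
E[PQ] = 5.3
cov(P,Q) = E[PQ] − E[P]E[Q] = 5.3 − (1.4)(3.5) = 0.4

0.400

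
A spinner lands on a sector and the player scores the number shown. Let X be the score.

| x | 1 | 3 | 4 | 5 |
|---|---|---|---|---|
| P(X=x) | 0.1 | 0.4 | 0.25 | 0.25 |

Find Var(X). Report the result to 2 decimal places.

E[X] = (1)(0.1) + (3)(0.4) + (4)(0.25) + (5)(0.25) = 3.55
E[X²] = (1)²(0.1) + (3)²(0.4) + (4)²(0.25) + (5)²(0.25) = 13.95
Var(X) = E[X²] − (E[X])² = 13.95 − (3.55)² = 1.3475

1.35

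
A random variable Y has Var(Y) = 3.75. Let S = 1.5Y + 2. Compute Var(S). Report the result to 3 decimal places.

8.438

Var(1.5Y + 2) = (1.5)²·Var(Y) = 2.25·3.75 = 8.4375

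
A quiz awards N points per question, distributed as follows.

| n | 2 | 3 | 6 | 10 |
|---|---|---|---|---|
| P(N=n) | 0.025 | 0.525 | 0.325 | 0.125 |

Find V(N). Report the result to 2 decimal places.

5.74

E[N] = (2)(0.025) + (3)(0.525) + (6)(0.325) + (10)(0.125) = 4.825
E[N²] = (2)²(0.025) + (3)²(0.525) + (6)²(0.325) + (10)²(0.125) = 29.025
V(N) = E[N²] − (E[N])² = 29.025 − (4.825)² = 5.744375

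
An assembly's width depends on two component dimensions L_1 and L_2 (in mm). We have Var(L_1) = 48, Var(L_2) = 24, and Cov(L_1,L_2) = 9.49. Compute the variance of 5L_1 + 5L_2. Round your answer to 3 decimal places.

Var(5L_1 + 5L_2) = (5)²·Var(L_1) + (5)²·Var(L_2) + 2·(5)·(5)·Cov(L_1,L_2)
= 25·48 + 25·24 + 50·9.49 = 2274.5

2274.500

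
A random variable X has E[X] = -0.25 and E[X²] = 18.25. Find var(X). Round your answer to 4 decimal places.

18.1875

var(X) = 18.25 − (-0.25)² = 18.1875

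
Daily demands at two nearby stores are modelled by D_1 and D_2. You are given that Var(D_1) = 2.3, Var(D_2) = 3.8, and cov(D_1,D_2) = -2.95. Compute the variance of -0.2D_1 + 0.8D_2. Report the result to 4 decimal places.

Var(-0.2D_1 + 0.8D_2) = (-0.2)²·Var(D_1) + (0.8)²·Var(D_2) + 2·(-0.2)·(0.8)·cov(D_1,D_2)
= 0.04·2.3 + 0.64·3.8 + -0.32·-2.95 = 3.468

3.4680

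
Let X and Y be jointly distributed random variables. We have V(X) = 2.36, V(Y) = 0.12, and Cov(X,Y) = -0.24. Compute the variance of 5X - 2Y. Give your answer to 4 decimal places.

V(5X - 2Y) = (5)²·V(X) + (-2)²·V(Y) + 2·(5)·(-2)·Cov(X,Y)
= 25·2.36 + 4·0.12 + -20·-0.24 = 64.28

64.2800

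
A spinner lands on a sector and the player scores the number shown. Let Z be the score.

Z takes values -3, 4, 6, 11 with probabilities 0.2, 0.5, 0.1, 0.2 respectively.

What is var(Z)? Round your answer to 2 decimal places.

19.96

E[Z] = (-3)(0.2) + (4)(0.5) + (6)(0.1) + (11)(0.2) = 4.2
E[Z²] = (-3)²(0.2) + (4)²(0.5) + (6)²(0.1) + (11)²(0.2) = 37.6
var(Z) = E[Z²] − (E[Z])² = 37.6 − (4.2)² = 19.96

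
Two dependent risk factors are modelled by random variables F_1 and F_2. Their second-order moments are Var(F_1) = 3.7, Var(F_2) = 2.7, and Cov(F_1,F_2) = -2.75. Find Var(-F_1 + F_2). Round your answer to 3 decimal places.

11.900

Var(-F_1 + F_2) = (-1)²·Var(F_1) + (1)²·Var(F_2) + 2·(-1)·(1)·Cov(F_1,F_2)
= 1·3.7 + 1·2.7 + -2·-2.75 = 11.9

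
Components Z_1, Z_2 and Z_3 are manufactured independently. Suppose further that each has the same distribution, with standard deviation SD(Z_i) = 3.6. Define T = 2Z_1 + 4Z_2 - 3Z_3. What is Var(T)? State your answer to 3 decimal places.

Var(Z_i) = (3.6)² = 12.96
By independence, Var(T) = (2)²Var(Z_1) + (4)²Var(Z_2) + (-3)²Var(Z_3)
= (2)²·12.96 + (4)²·12.96 + (-3)²·12.96 = 375.84

375.840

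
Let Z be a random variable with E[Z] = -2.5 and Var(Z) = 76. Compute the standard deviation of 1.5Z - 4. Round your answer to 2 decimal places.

13.08

Var(1.5Z - 4) = (1.5)²·76 = 171
SD(1.5Z - 4) = √171 ≈ 13.08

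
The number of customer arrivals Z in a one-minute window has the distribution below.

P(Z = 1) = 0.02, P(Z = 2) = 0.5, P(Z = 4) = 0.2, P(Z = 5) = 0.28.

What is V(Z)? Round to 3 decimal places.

E[Z] = (1)(0.02) + (2)(0.5) + (4)(0.2) + (5)(0.28) = 3.22
E[Z²] = (1)²(0.02) + (2)²(0.5) + (4)²(0.2) + (5)²(0.28) = 12.22
V(Z) = E[Z²] − (E[Z])² = 12.22 − (3.22)² = 1.8516

1.852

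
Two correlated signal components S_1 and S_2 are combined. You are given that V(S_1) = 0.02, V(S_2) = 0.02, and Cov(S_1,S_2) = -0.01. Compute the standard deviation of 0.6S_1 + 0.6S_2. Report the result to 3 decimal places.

0.085

V(0.6S_1 + 0.6S_2) = (0.6)²·V(S_1) + (0.6)²·V(S_2) + 2·(0.6)·(0.6)·Cov(S_1,S_2)
= 0.36·0.02 + 0.36·0.02 + 0.72·-0.01 = 0.0072
sd(0.6S_1 + 0.6S_2) = √0.0072 ≈ 0.085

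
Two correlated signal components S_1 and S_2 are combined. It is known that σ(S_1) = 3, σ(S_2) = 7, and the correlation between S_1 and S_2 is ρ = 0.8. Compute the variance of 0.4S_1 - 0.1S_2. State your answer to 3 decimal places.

V(S_1) = (3)² = 9;  V(S_2) = (7)² = 49
cov(S_1,S_2) = ρ·σ(S_1)·σ(S_2) = 0.8·3·7 = 16.8
V(0.4S_1 - 0.1S_2) = (0.4)²·V(S_1) + (-0.1)²·V(S_2) + 2·(0.4)·(-0.1)·cov(S_1,S_2)
= 0.16·9 + 0.01·49 + -0.08·16.8 = 0.586

0.586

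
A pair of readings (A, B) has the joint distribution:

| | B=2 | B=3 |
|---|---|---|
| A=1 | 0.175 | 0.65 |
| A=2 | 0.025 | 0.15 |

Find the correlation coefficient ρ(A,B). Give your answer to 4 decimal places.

0.0658

E[A] = 1.175,  E[B] = 2.8
E[AB] = 3.3
Cov(A,B) = E[AB] − E[A]E[B] = 3.3 − (1.175)(2.8) = 0.01
Var(A) = 0.144375,  Var(B) = 0.16
ρ = 0.01 / √(0.144375·0.16) ≈ 0.0658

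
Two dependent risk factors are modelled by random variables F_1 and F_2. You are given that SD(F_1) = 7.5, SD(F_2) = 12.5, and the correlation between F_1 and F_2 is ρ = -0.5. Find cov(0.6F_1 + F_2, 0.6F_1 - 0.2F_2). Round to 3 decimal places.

Var(F_1) = (7.5)² = 56.25;  Var(F_2) = (12.5)² = 156.25
cov(F_1,F_2) = ρ·SD(F_1)·SD(F_2) = -0.5·7.5·12.5 = -46.875
cov(0.6F_1 + F_2, 0.6F_1 - 0.2F_2) = (0.6)(0.6)Var(F_1) + (1)(-0.2)Var(F_2) + [(0.6)(-0.2) + (1)(0.6)]cov(F_1,F_2)
= 0.36·56.25 + -0.2·156.25 + 0.48·-46.875 = -33.5

-33.500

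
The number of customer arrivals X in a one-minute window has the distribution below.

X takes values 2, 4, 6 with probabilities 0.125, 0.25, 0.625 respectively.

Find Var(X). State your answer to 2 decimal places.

2.00

E[X] = (2)(0.125) + (4)(0.25) + (6)(0.625) = 5
E[X²] = (2)²(0.125) + (4)²(0.25) + (6)²(0.625) = 27
Var(X) = E[X²] − (E[X])² = 27 − (5)² = 2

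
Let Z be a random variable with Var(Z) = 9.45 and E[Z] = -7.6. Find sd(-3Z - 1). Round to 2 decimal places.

9.22

Var(-3Z - 1) = (-3)²·9.45 = 85.05
sd(-3Z - 1) = √85.05 ≈ 9.22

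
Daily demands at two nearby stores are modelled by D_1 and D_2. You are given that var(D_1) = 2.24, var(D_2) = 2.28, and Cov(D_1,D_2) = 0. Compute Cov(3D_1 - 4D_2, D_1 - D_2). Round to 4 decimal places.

Cov(3D_1 - 4D_2, D_1 - D_2) = (3)(1)var(D_1) + (-4)(-1)var(D_2) + [(3)(-1) + (-4)(1)]Cov(D_1,D_2)
= 3·2.24 + 4·2.28 + -7·0 = 15.84

15.8400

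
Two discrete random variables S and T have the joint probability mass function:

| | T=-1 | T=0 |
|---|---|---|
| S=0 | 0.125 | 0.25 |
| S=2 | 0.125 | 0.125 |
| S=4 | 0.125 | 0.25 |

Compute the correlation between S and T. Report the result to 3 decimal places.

E[S] = 2,  E[T] = -0.375
E[ST] = -0.75
Cov(S,T) = E[ST] − E[S]E[T] = -0.75 − (2)(-0.375) = 0
var(S) = 3,  var(T) = 0.234375
ρ = 0 / √(3·0.234375) ≈ 0.000

0.000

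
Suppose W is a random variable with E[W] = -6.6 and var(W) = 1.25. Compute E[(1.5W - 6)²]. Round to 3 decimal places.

255.623

E[1.5W - 6] = 1.5·-6.6 − 6 = -15.9
var(1.5W - 6) = (1.5)²·1.25 = 2.8125
E[(1.5W - 6)²] = var((1.5W - 6)) + (E[(1.5W - 6)])² = 2.8125 + (-15.9)² = 255.6225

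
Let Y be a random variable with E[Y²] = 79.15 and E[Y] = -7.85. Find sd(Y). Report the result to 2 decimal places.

4.19

var(Y) = 79.15 − (-7.85)² = 17.5275
sd(Y) = √17.5275 ≈ 4.19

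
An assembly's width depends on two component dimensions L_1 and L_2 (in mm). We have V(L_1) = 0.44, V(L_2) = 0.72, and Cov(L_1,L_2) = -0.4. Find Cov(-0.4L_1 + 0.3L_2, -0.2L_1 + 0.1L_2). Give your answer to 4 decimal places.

0.0968

Cov(-0.4L_1 + 0.3L_2, -0.2L_1 + 0.1L_2) = (-0.4)(-0.2)V(L_1) + (0.3)(0.1)V(L_2) + [(-0.4)(0.1) + (0.3)(-0.2)]Cov(L_1,L_2)
= 0.08·0.44 + 0.03·0.72 + -0.1·-0.4 = 0.0968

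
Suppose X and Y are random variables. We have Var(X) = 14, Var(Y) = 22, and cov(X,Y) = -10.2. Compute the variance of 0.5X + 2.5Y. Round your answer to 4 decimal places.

Var(0.5X + 2.5Y) = (0.5)²·Var(X) + (2.5)²·Var(Y) + 2·(0.5)·(2.5)·cov(X,Y)
= 0.25·14 + 6.25·22 + 2.5·-10.2 = 115.5

115.5000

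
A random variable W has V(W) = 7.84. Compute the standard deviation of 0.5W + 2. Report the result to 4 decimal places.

V(0.5W + 2) = (0.5)²·7.84 = 1.96
SD(0.5W + 2) = √1.96 ≈ 1.4000

1.4000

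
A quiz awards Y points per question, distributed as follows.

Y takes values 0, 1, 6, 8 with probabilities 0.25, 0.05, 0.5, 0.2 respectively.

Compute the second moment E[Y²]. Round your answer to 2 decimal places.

30.85

E[Y²] = (0)²(0.25) + (1)²(0.05) + (6)²(0.5) + (8)²(0.2) = 30.85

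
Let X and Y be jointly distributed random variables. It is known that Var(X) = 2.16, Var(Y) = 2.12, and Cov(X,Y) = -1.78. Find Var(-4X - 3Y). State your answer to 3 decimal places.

Var(-4X - 3Y) = (-4)²·Var(X) + (-3)²·Var(Y) + 2·(-4)·(-3)·Cov(X,Y)
= 16·2.16 + 9·2.12 + 24·-1.78 = 10.92

10.920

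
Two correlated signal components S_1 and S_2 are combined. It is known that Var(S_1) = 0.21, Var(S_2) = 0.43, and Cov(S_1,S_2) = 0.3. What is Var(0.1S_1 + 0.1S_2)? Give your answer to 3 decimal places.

0.012

Var(0.1S_1 + 0.1S_2) = (0.1)²·Var(S_1) + (0.1)²·Var(S_2) + 2·(0.1)·(0.1)·Cov(S_1,S_2)
= 0.01·0.21 + 0.01·0.43 + 0.02·0.3 = 0.0124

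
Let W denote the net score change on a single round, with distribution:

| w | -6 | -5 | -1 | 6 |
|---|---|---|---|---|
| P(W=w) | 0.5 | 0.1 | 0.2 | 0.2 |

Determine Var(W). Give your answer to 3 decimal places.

E[W] = (-6)(0.5) + (-5)(0.1) + (-1)(0.2) + (6)(0.2) = -2.5
E[W²] = (-6)²(0.5) + (-5)²(0.1) + (-1)²(0.2) + (6)²(0.2) = 27.9
Var(W) = E[W²] − (E[W])² = 27.9 − (-2.5)² = 21.65

21.650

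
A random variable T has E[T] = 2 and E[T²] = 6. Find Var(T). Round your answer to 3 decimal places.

2.000

Var(T) = 6 − (2)² = 2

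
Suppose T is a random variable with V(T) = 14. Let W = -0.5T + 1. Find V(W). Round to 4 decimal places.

3.5000

V(-0.5T + 1) = (-0.5)²·V(T) = 0.25·14 = 3.5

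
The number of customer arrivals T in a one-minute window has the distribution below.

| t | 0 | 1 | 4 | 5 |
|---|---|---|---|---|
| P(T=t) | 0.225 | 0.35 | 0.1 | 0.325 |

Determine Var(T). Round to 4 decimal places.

E[T] = (0)(0.225) + (1)(0.35) + (4)(0.1) + (5)(0.325) = 2.375
E[T²] = (0)²(0.225) + (1)²(0.35) + (4)²(0.1) + (5)²(0.325) = 10.075
Var(T) = E[T²] − (E[T])² = 10.075 − (2.375)² = 4.434375

4.4344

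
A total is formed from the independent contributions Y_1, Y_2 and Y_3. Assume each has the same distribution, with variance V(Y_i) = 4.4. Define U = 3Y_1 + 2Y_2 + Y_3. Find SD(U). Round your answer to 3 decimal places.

By independence, V(U) = (3)²V(Y_1) + (2)²V(Y_2) + (1)²V(Y_3)
= (3)²·4.4 + (2)²·4.4 + (1)²·4.4 = 61.6
SD(U) = √61.6 ≈ 7.849

7.849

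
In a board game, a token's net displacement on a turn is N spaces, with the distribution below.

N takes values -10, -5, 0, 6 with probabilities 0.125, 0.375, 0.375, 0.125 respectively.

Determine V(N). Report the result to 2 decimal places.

20.73

E[N] = (-10)(0.125) + (-5)(0.375) + (0)(0.375) + (6)(0.125) = -2.375
E[N²] = (-10)²(0.125) + (-5)²(0.375) + (0)²(0.375) + (6)²(0.125) = 26.375
V(N) = E[N²] − (E[N])² = 26.375 − (-2.375)² = 20.734375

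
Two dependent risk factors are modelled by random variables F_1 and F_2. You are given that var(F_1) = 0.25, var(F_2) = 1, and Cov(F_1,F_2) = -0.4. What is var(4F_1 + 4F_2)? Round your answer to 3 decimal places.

7.200

var(4F_1 + 4F_2) = (4)²·var(F_1) + (4)²·var(F_2) + 2·(4)·(4)·Cov(F_1,F_2)
= 16·0.25 + 16·1 + 32·-0.4 = 7.2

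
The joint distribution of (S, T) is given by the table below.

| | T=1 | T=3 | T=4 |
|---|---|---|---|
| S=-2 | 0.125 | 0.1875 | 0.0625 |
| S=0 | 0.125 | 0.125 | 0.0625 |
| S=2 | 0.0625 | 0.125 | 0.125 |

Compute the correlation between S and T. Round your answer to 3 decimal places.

E[S] = -0.125,  E[T] = 2.625
E[ST] = 0
Cov(S,T) = E[ST] − E[S]E[T] = 0 − (-0.125)(2.625) = 0.328125
Var(S) = 2.734375,  Var(T) = 1.359375
ρ = 0.328125 / √(2.734375·1.359375) ≈ 0.170

0.170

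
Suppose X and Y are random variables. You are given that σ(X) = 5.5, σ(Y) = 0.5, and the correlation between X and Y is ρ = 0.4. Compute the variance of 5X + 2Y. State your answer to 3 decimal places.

V(X) = (5.5)² = 30.25;  V(Y) = (0.5)² = 0.25
Cov(X,Y) = ρ·σ(X)·σ(Y) = 0.4·5.5·0.5 = 1.1
V(5X + 2Y) = (5)²·V(X) + (2)²·V(Y) + 2·(5)·(2)·Cov(X,Y)
= 25·30.25 + 4·0.25 + 20·1.1 = 779.25

779.250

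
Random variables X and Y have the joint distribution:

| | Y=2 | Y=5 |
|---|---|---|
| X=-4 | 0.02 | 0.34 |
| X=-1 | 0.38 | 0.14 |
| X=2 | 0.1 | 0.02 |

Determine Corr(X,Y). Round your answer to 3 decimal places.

-0.615

E[X] = -1.72,  E[Y] = 3.5
E[XY] = -7.82
Cov(X,Y) = E[XY] − E[X]E[Y] = -7.82 − (-1.72)(3.5) = -1.8
V(X) = 3.8016,  V(Y) = 2.25
ρ = -1.8 / √(3.8016·2.25) ≈ -0.615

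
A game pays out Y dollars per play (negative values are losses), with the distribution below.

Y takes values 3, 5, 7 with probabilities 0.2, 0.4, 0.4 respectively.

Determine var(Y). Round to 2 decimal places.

E[Y] = (3)(0.2) + (5)(0.4) + (7)(0.4) = 5.4
E[Y²] = (3)²(0.2) + (5)²(0.4) + (7)²(0.4) = 31.4
var(Y) = E[Y²] − (E[Y])² = 31.4 − (5.4)² = 2.24

2.24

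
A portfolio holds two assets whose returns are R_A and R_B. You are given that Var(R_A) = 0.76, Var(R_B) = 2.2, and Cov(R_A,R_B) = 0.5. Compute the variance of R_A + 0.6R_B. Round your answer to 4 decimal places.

Var(R_A + 0.6R_B) = (1)²·Var(R_A) + (0.6)²·Var(R_B) + 2·(1)·(0.6)·Cov(R_A,R_B)
= 1·0.76 + 0.36·2.2 + 1.2·0.5 = 2.152

2.1520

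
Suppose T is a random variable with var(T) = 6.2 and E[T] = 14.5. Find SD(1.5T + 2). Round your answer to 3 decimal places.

3.735

var(1.5T + 2) = (1.5)²·6.2 = 13.95
SD(1.5T + 2) = √13.95 ≈ 3.735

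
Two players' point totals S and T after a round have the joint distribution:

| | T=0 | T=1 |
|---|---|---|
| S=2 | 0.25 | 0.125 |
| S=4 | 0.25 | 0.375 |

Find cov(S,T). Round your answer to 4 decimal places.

0.1250

E[S] = 3.25,  E[T] = 0.5
E[ST] = 1.75
cov(S,T) = E[ST] − E[S]E[T] = 1.75 − (3.25)(0.5) = 0.125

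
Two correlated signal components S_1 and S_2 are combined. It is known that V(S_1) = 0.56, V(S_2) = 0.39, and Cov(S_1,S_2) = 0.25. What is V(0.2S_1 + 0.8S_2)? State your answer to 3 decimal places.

0.352

V(0.2S_1 + 0.8S_2) = (0.2)²·V(S_1) + (0.8)²·V(S_2) + 2·(0.2)·(0.8)·Cov(S_1,S_2)
= 0.04·0.56 + 0.64·0.39 + 0.32·0.25 = 0.352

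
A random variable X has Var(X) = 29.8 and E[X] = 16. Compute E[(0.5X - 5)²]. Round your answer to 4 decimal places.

E[0.5X - 5] = 0.5·16 − 5 = 3
Var(0.5X - 5) = (0.5)²·29.8 = 7.45
E[(0.5X - 5)²] = Var((0.5X - 5)) + (E[(0.5X - 5)])² = 7.45 + (3)² = 16.45

16.4500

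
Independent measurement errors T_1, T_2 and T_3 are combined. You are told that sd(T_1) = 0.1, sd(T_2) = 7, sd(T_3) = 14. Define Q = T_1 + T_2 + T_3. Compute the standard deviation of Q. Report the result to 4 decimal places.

15.6528

var(T_1) = 0.01, var(T_2) = 49, var(T_3) = 196
By independence, var(Q) = (1)²var(T_1) + (1)²var(T_2) + (1)²var(T_3)
= (1)²·0.01 + (1)²·49 + (1)²·196 = 245.01
sd(Q) = √245.01 ≈ 15.6528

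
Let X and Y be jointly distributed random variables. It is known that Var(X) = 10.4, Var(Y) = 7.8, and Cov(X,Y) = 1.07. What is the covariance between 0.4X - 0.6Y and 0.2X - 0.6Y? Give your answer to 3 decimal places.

Cov(0.4X - 0.6Y, 0.2X - 0.6Y) = (0.4)(0.2)Var(X) + (-0.6)(-0.6)Var(Y) + [(0.4)(-0.6) + (-0.6)(0.2)]Cov(X,Y)
= 0.08·10.4 + 0.36·7.8 + -0.36·1.07 = 3.2548

3.255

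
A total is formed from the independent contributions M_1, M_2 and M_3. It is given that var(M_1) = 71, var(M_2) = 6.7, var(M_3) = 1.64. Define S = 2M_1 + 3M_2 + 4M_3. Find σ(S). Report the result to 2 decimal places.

By independence, var(S) = (2)²var(M_1) + (3)²var(M_2) + (4)²var(M_3)
= (2)²·71 + (3)²·6.7 + (4)²·1.64 = 370.54
σ(S) = √370.54 ≈ 19.25

19.25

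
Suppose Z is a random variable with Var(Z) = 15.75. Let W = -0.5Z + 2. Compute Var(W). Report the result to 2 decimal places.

3.94

Var(-0.5Z + 2) = (-0.5)²·Var(Z) = 0.25·15.75 = 3.9375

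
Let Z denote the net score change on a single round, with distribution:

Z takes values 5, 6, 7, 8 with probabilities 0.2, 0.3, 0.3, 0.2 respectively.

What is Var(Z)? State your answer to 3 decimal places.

E[Z] = (5)(0.2) + (6)(0.3) + (7)(0.3) + (8)(0.2) = 6.5
E[Z²] = (5)²(0.2) + (6)²(0.3) + (7)²(0.3) + (8)²(0.2) = 43.3
Var(Z) = E[Z²] − (E[Z])² = 43.3 − (6.5)² = 1.05

1.050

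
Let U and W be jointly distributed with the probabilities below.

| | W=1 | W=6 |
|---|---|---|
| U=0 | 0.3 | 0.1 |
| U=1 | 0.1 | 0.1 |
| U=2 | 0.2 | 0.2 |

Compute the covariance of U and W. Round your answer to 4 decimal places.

E[U] = 1,  E[W] = 3
E[UW] = 3.5
cov(U,W) = E[UW] − E[U]E[W] = 3.5 − (1)(3) = 0.5

0.5000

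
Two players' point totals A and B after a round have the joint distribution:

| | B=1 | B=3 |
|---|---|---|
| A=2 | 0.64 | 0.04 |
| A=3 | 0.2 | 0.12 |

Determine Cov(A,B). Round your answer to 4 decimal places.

0.1376

E[A] = 2.32,  E[B] = 1.32
E[AB] = 3.2
Cov(A,B) = E[AB] − E[A]E[B] = 3.2 − (2.32)(1.32) = 0.1376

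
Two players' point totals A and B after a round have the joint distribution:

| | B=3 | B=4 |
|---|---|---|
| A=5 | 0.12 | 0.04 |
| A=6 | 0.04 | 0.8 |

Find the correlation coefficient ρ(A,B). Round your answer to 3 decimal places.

0.702

E[A] = 5.84,  E[B] = 3.84
E[AB] = 22.52
cov(A,B) = E[AB] − E[A]E[B] = 22.52 − (5.84)(3.84) = 0.0944
Var(A) = 0.1344,  Var(B) = 0.1344
ρ = 0.0944 / √(0.1344·0.1344) ≈ 0.702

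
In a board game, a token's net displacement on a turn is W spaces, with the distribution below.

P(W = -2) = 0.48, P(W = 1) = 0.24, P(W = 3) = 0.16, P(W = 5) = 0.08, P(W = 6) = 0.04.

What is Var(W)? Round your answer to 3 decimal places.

6.880

E[W] = (-2)(0.48) + (1)(0.24) + (3)(0.16) + (5)(0.08) + (6)(0.04) = 0.4
E[W²] = (-2)²(0.48) + (1)²(0.24) + (3)²(0.16) + (5)²(0.08) + (6)²(0.04) = 7.04
Var(W) = E[W²] − (E[W])² = 7.04 − (0.4)² = 6.88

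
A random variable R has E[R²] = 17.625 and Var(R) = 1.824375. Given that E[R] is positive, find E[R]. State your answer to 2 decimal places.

3.98

(E[R])² = E[R²] − Var(R) = 17.625 − 1.824375 = 15.800625
E[R] = √15.800625 = 3.975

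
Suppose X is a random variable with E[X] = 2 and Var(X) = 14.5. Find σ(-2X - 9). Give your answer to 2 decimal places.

7.62

Var(-2X - 9) = (-2)²·14.5 = 58
σ(-2X - 9) = √58 ≈ 7.62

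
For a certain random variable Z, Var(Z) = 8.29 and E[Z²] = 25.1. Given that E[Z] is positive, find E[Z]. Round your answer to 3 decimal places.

4.100

(E[Z])² = E[Z²] − Var(Z) = 25.1 − 8.29 = 16.81
E[Z] = √16.81 = 4.1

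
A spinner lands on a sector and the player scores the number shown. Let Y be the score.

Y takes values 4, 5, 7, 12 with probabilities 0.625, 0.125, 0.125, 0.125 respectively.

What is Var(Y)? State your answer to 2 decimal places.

7.00

E[Y] = (4)(0.625) + (5)(0.125) + (7)(0.125) + (12)(0.125) = 5.5
E[Y²] = (4)²(0.625) + (5)²(0.125) + (7)²(0.125) + (12)²(0.125) = 37.25
Var(Y) = E[Y²] − (E[Y])² = 37.25 − (5.5)² = 7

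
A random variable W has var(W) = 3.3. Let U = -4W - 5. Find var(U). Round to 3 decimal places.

52.800

var(-4W - 5) = (-4)²·var(W) = 16·3.3 = 52.8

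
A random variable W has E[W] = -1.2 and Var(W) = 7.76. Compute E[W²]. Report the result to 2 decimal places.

E[W²] = Var(W) + (E[W])² = 7.76 + (-1.2)² = 9.2

9.20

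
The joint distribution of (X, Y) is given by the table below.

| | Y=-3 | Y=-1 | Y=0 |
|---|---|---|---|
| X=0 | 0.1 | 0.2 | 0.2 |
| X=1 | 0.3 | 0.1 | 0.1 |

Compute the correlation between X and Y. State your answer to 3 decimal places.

E[X] = 0.5,  E[Y] = -1.5
E[XY] = -1
cov(X,Y) = E[XY] − E[X]E[Y] = -1 − (0.5)(-1.5) = -0.25
V(X) = 0.25,  V(Y) = 1.65
ρ = -0.25 / √(0.25·1.65) ≈ -0.389

-0.389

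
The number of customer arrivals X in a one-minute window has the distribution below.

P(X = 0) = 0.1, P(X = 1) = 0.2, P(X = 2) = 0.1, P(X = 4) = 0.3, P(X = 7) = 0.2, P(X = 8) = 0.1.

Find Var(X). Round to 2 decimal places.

7.16

E[X] = (0)(0.1) + (1)(0.2) + (2)(0.1) + (4)(0.3) + (7)(0.2) + (8)(0.1) = 3.8
E[X²] = (0)²(0.1) + (1)²(0.2) + (2)²(0.1) + (4)²(0.3) + (7)²(0.2) + (8)²(0.1) = 21.6
Var(X) = E[X²] − (E[X])² = 21.6 − (3.8)² = 7.16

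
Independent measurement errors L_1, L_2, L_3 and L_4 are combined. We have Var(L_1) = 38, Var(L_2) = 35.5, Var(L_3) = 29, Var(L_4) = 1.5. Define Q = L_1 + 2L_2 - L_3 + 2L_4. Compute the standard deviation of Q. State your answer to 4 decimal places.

14.6629

By independence, Var(Q) = (1)²Var(L_1) + (2)²Var(L_2) + (-1)²Var(L_3) + (2)²Var(L_4)
= (1)²·38 + (2)²·35.5 + (-1)²·29 + (2)²·1.5 = 215
SD(Q) = √215 ≈ 14.6629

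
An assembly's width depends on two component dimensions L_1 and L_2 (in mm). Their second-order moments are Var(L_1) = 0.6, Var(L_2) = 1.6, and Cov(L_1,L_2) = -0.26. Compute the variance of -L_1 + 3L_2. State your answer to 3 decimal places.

16.560

Var(-L_1 + 3L_2) = (-1)²·Var(L_1) + (3)²·Var(L_2) + 2·(-1)·(3)·Cov(L_1,L_2)
= 1·0.6 + 9·1.6 + -6·-0.26 = 16.56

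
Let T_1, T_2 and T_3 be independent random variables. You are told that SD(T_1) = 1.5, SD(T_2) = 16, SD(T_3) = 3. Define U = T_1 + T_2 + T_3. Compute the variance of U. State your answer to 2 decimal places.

var(T_1) = 2.25, var(T_2) = 256, var(T_3) = 9
By independence, var(U) = (1)²var(T_1) + (1)²var(T_2) + (1)²var(T_3)
= (1)²·2.25 + (1)²·256 + (1)²·9 = 267.25

267.25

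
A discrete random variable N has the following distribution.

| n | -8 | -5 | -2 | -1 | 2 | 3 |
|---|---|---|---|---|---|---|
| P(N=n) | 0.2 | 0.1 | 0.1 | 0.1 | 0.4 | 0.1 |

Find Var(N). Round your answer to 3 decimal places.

16.610

E[N] = (-8)(0.2) + (-5)(0.1) + (-2)(0.1) + (-1)(0.1) + (2)(0.4) + (3)(0.1) = -1.3
E[N²] = (-8)²(0.2) + (-5)²(0.1) + (-2)²(0.1) + (-1)²(0.1) + (2)²(0.4) + (3)²(0.1) = 18.3
Var(N) = E[N²] − (E[N])² = 18.3 − (-1.3)² = 16.61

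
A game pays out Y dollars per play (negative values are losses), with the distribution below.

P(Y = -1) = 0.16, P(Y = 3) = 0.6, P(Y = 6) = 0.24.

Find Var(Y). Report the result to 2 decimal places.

4.71

E[Y] = (-1)(0.16) + (3)(0.6) + (6)(0.24) = 3.08
E[Y²] = (-1)²(0.16) + (3)²(0.6) + (6)²(0.24) = 14.2
Var(Y) = E[Y²] − (E[Y])² = 14.2 − (3.08)² = 4.7136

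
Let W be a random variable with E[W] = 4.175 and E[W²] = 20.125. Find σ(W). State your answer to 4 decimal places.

1.6415

V(W) = 20.125 − (4.175)² = 2.694375
σ(W) = √2.694375 ≈ 1.6415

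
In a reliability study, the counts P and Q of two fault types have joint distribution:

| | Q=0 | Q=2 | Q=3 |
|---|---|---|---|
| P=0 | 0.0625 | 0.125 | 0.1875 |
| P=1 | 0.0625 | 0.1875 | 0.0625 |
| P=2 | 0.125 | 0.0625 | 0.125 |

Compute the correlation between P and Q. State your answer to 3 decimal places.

-0.203

E[P] = 0.9375,  E[Q] = 1.875
E[PQ] = 1.5625
cov(P,Q) = E[PQ] − E[P]E[Q] = 1.5625 − (0.9375)(1.875) = -0.1953125
Var(P) = 0.68359375,  Var(Q) = 1.359375
ρ = -0.1953125 / √(0.68359375·1.359375) ≈ -0.203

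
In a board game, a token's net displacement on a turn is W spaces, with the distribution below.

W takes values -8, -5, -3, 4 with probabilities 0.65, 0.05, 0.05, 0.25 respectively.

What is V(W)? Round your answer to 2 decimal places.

26.14

E[W] = (-8)(0.65) + (-5)(0.05) + (-3)(0.05) + (4)(0.25) = -4.6
E[W²] = (-8)²(0.65) + (-5)²(0.05) + (-3)²(0.05) + (4)²(0.25) = 47.3
V(W) = E[W²] − (E[W])² = 47.3 − (-4.6)² = 26.14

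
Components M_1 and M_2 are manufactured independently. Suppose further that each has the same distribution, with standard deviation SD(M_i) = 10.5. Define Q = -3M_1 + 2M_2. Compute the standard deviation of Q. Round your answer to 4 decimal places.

V(M_i) = (10.5)² = 110.25
By independence, V(Q) = (-3)²V(M_1) + (2)²V(M_2)
= (-3)²·110.25 + (2)²·110.25 = 1433.25
SD(Q) = √1433.25 ≈ 37.8583

37.8583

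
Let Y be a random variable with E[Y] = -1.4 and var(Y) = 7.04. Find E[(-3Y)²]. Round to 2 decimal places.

E[-3Y] = -3·-1.4 = 4.2
var(-3Y) = (-3)²·7.04 = 63.36
E[(-3Y)²] = var((-3Y)) + (E[(-3Y)])² = 63.36 + (4.2)² = 81

81.00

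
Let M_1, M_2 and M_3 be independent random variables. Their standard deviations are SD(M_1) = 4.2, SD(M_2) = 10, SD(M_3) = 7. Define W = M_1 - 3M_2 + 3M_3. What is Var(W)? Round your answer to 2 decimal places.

1358.64

Var(M_1) = 17.64, Var(M_2) = 100, Var(M_3) = 49
By independence, Var(W) = (1)²Var(M_1) + (-3)²Var(M_2) + (3)²Var(M_3)
= (1)²·17.64 + (-3)²·100 + (3)²·49 = 1358.64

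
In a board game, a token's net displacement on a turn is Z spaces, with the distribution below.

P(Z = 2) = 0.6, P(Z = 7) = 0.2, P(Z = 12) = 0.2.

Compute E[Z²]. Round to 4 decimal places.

41.0000

E[Z²] = (2)²(0.6) + (7)²(0.2) + (12)²(0.2) = 41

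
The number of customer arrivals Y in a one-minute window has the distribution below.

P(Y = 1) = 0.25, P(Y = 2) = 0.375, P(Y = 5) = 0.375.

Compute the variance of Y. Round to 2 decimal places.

E[Y] = (1)(0.25) + (2)(0.375) + (5)(0.375) = 2.875
E[Y²] = (1)²(0.25) + (2)²(0.375) + (5)²(0.375) = 11.125
V(Y) = E[Y²] − (E[Y])² = 11.125 − (2.875)² = 2.859375

2.86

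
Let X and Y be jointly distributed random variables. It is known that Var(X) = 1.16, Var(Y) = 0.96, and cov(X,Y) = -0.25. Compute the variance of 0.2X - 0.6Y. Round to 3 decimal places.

0.452

Var(0.2X - 0.6Y) = (0.2)²·Var(X) + (-0.6)²·Var(Y) + 2·(0.2)·(-0.6)·cov(X,Y)
= 0.04·1.16 + 0.36·0.96 + -0.24·-0.25 = 0.452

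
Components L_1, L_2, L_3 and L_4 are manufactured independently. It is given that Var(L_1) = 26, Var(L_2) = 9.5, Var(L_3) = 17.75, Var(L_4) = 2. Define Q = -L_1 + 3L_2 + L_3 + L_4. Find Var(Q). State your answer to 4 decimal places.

By independence, Var(Q) = (-1)²Var(L_1) + (3)²Var(L_2) + (1)²Var(L_3) + (1)²Var(L_4)
= (-1)²·26 + (3)²·9.5 + (1)²·17.75 + (1)²·2 = 131.25

131.2500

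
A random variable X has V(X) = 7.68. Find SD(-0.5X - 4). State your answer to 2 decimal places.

V(-0.5X - 4) = (-0.5)²·7.68 = 1.92
SD(-0.5X - 4) = √1.92 ≈ 1.39

1.39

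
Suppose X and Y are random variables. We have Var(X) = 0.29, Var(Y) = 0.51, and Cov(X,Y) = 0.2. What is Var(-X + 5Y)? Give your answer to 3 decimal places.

Var(-X + 5Y) = (-1)²·Var(X) + (5)²·Var(Y) + 2·(-1)·(5)·Cov(X,Y)
= 1·0.29 + 25·0.51 + -10·0.2 = 11.04

11.040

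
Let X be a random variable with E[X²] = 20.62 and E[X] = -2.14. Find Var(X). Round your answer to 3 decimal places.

Var(X) = 20.62 − (-2.14)² = 16.0404

16.040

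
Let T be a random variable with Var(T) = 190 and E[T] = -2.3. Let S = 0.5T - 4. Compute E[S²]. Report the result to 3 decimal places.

E[0.5T - 4] = 0.5·-2.3 − 4 = -5.15
Var(0.5T - 4) = (0.5)²·190 = 47.5
E[S²] = Var(S) + (E[S])² = 47.5 + (-5.15)² = 74.0225

74.023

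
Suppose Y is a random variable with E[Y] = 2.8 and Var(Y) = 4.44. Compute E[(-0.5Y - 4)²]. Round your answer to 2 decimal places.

30.27

E[-0.5Y - 4] = -0.5·2.8 − 4 = -5.4
Var(-0.5Y - 4) = (-0.5)²·4.44 = 1.11
E[(-0.5Y - 4)²] = Var((-0.5Y - 4)) + (E[(-0.5Y - 4)])² = 1.11 + (-5.4)² = 30.27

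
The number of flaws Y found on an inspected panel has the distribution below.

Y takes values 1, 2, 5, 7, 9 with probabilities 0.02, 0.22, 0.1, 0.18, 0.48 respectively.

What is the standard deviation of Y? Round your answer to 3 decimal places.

E[Y] = (1)(0.02) + (2)(0.22) + (5)(0.1) + (7)(0.18) + (9)(0.48) = 6.54
E[Y²] = (1)²(0.02) + (2)²(0.22) + (5)²(0.1) + (7)²(0.18) + (9)²(0.48) = 51.1
Var(Y) = E[Y²] − (E[Y])² = 51.1 − (6.54)² = 8.3284
SD(Y) = √8.3284 ≈ 2.886

2.886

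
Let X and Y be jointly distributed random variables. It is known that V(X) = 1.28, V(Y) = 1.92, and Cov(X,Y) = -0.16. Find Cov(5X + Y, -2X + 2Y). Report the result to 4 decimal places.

-10.2400

Cov(5X + Y, -2X + 2Y) = (5)(-2)V(X) + (1)(2)V(Y) + [(5)(2) + (1)(-2)]Cov(X,Y)
= -10·1.28 + 2·1.92 + 8·-0.16 = -10.24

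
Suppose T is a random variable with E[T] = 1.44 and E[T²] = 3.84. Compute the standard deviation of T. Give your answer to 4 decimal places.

1.3291

Var(T) = 3.84 − (1.44)² = 1.7664
sd(T) = √1.7664 ≈ 1.3291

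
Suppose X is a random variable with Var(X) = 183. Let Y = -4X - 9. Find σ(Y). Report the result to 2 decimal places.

Var(-4X - 9) = (-4)²·183 = 2928
σ(Y) = √2928 ≈ 54.11

54.11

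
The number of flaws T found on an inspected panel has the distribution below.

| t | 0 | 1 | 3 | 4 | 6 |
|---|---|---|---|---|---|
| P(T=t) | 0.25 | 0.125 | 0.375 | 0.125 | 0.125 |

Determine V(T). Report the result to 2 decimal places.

E[T] = (0)(0.25) + (1)(0.125) + (3)(0.375) + (4)(0.125) + (6)(0.125) = 2.5
E[T²] = (0)²(0.25) + (1)²(0.125) + (3)²(0.375) + (4)²(0.125) + (6)²(0.125) = 10
V(T) = E[T²] − (E[T])² = 10 − (2.5)² = 3.75

3.75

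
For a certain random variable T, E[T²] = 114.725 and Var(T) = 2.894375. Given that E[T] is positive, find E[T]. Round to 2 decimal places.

(E[T])² = E[T²] − Var(T) = 114.725 − 2.894375 = 111.830625
E[T] = √111.830625 = 10.575

10.58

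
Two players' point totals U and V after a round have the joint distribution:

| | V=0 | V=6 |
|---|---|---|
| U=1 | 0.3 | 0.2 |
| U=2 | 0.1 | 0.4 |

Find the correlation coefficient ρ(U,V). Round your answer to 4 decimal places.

0.4082

E[U] = 1.5,  E[V] = 3.6
E[UV] = 6
Cov(U,V) = E[UV] − E[U]E[V] = 6 − (1.5)(3.6) = 0.6
Var(U) = 0.25,  Var(V) = 8.64
ρ = 0.6 / √(0.25·8.64) ≈ 0.4082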